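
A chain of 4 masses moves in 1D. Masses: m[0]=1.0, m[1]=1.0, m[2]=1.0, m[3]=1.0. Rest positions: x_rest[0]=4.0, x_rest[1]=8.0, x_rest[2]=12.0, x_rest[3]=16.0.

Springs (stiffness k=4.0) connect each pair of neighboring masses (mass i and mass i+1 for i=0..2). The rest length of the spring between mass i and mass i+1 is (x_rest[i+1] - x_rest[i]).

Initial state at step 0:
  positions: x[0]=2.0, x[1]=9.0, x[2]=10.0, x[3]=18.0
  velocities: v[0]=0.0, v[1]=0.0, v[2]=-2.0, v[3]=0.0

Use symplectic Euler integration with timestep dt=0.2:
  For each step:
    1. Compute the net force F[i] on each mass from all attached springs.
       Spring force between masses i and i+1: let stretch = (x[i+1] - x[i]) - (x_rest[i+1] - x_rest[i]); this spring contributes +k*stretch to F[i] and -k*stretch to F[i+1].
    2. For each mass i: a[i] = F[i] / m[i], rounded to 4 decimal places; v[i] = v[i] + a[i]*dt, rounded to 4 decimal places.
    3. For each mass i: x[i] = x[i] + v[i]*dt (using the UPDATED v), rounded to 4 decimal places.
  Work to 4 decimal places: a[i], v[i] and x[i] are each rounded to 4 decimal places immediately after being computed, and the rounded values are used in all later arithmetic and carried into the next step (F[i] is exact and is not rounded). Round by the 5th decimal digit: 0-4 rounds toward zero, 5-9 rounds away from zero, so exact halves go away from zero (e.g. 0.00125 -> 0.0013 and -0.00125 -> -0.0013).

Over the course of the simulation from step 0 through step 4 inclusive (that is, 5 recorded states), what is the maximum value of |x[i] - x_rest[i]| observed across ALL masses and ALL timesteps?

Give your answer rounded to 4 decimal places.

Answer: 2.6042

Derivation:
Step 0: x=[2.0000 9.0000 10.0000 18.0000] v=[0.0000 0.0000 -2.0000 0.0000]
Step 1: x=[2.4800 8.0400 10.7200 17.3600] v=[2.4000 -4.8000 3.6000 -3.2000]
Step 2: x=[3.2096 6.6192 12.0736 16.2976] v=[3.6480 -7.1040 6.7680 -5.3120]
Step 3: x=[3.8447 5.5256 13.2303 15.1994] v=[3.1757 -5.4682 5.7837 -5.4912]
Step 4: x=[4.1088 5.3958 13.4693 14.4261] v=[1.3204 -0.6492 1.1952 -3.8665]
Max displacement = 2.6042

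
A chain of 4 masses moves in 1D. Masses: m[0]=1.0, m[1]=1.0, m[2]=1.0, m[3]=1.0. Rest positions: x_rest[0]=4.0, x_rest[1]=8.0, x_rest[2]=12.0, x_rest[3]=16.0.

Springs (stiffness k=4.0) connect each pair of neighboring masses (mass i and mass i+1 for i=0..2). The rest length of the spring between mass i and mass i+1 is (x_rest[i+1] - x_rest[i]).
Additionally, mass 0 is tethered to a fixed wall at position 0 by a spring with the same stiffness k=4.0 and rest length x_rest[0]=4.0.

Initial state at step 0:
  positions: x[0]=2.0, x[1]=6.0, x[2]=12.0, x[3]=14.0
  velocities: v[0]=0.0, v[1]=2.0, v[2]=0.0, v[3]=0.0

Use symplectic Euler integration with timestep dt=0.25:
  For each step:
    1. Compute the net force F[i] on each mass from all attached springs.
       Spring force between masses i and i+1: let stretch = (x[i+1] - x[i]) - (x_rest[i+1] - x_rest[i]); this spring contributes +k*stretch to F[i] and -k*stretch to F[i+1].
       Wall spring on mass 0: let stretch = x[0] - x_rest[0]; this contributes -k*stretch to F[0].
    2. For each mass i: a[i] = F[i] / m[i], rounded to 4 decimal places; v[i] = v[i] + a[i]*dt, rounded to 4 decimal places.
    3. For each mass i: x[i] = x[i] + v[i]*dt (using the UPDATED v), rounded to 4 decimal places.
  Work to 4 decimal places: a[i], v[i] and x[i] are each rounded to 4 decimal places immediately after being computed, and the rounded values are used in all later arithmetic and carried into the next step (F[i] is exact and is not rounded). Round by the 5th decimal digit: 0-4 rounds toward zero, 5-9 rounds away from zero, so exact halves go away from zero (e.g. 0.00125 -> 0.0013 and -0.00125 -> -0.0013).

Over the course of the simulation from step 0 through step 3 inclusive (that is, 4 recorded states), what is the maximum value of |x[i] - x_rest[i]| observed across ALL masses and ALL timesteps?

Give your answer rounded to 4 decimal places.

Step 0: x=[2.0000 6.0000 12.0000 14.0000] v=[0.0000 2.0000 0.0000 0.0000]
Step 1: x=[2.5000 7.0000 11.0000 14.5000] v=[2.0000 4.0000 -4.0000 2.0000]
Step 2: x=[3.5000 7.8750 9.8750 15.1250] v=[4.0000 3.5000 -4.5000 2.5000]
Step 3: x=[4.7188 8.1563 9.5625 15.4375] v=[4.8750 1.1250 -1.2500 1.2500]
Max displacement = 2.4375

Answer: 2.4375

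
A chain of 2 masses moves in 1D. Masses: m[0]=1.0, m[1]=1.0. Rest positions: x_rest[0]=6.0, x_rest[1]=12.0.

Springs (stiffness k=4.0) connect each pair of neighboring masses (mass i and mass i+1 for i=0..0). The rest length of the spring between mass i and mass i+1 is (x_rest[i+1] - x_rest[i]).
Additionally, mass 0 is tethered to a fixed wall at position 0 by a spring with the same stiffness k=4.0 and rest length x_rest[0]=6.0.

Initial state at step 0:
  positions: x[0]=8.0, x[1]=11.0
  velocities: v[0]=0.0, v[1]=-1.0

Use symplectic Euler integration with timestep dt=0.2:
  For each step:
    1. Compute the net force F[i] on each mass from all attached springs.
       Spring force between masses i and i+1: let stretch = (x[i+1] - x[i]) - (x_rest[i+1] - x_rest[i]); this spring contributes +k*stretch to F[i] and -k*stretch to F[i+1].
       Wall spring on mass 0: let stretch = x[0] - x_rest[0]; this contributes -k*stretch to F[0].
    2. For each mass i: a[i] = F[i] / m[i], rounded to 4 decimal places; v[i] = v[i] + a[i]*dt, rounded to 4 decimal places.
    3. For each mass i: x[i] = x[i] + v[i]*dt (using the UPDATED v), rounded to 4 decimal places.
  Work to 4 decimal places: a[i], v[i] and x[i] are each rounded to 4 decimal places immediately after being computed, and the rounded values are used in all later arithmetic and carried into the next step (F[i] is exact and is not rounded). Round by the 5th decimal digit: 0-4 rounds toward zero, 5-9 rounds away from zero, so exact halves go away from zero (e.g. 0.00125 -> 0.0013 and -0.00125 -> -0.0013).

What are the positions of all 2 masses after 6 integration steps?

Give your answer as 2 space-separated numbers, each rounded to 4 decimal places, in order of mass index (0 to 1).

Step 0: x=[8.0000 11.0000] v=[0.0000 -1.0000]
Step 1: x=[7.2000 11.2800] v=[-4.0000 1.4000]
Step 2: x=[5.9008 11.8672] v=[-6.4960 2.9360]
Step 3: x=[4.6121 12.4598] v=[-6.4435 2.9629]
Step 4: x=[3.8411 12.7567] v=[-3.8550 1.4847]
Step 5: x=[3.8820 12.5871] v=[0.2046 -0.8478]
Step 6: x=[4.6946 11.9847] v=[4.0631 -3.0119]

Answer: 4.6946 11.9847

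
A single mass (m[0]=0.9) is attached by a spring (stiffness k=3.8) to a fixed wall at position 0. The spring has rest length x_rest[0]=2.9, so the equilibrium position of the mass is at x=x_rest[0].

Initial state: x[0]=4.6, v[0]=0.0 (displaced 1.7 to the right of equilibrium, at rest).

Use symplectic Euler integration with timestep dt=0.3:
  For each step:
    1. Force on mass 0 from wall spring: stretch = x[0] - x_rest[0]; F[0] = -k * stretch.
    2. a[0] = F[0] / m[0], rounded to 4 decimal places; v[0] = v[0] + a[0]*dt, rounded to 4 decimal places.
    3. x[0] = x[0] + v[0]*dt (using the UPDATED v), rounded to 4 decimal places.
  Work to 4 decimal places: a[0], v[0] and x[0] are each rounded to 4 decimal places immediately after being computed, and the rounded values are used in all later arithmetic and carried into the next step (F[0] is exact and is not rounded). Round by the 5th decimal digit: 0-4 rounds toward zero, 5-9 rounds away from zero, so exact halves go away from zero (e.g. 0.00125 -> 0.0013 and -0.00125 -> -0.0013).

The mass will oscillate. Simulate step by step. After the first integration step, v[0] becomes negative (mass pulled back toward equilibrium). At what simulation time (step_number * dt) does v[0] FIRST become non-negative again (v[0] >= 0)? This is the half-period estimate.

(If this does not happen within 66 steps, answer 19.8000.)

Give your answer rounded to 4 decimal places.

Step 0: x=[4.6000] v=[0.0000]
Step 1: x=[3.9540] v=[-2.1533]
Step 2: x=[2.9075] v=[-3.4884]
Step 3: x=[1.8581] v=[-3.4979]
Step 4: x=[1.2046] v=[-2.1782]
Step 5: x=[1.1954] v=[-0.0307]
Step 6: x=[1.8340] v=[2.1285]
First v>=0 after going negative at step 6, time=1.8000

Answer: 1.8000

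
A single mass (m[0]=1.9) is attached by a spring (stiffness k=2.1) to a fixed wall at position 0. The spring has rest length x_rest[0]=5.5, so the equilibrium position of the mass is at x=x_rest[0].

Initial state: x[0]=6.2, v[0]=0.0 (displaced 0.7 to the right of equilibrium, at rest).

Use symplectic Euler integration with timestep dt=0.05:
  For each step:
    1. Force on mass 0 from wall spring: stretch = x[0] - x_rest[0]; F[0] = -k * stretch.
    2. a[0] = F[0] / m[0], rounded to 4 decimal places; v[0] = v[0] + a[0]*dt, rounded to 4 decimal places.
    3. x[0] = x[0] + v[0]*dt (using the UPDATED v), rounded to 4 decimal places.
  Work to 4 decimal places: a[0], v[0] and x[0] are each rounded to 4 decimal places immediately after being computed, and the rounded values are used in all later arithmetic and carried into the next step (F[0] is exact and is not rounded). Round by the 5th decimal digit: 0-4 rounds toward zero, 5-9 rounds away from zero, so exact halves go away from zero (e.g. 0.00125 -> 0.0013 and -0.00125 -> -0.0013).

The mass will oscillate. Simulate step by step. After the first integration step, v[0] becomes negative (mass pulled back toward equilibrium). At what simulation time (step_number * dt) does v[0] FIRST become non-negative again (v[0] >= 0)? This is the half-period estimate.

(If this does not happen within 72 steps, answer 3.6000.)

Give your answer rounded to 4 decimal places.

Step 0: x=[6.2000] v=[0.0000]
Step 1: x=[6.1981] v=[-0.0387]
Step 2: x=[6.1942] v=[-0.0773]
Step 3: x=[6.1884] v=[-0.1157]
Step 4: x=[6.1807] v=[-0.1537]
Step 5: x=[6.1711] v=[-0.1913]
Step 6: x=[6.1597] v=[-0.2284]
Step 7: x=[6.1465] v=[-0.2649]
Step 8: x=[6.1315] v=[-0.3006]
Step 9: x=[6.1147] v=[-0.3355]
Step 10: x=[6.0962] v=[-0.3695]
Step 11: x=[6.0761] v=[-0.4025]
Step 12: x=[6.0544] v=[-0.4343]
Step 13: x=[6.0312] v=[-0.4649]
Step 14: x=[6.0065] v=[-0.4943]
Step 15: x=[5.9804] v=[-0.5223]
Step 16: x=[5.9530] v=[-0.5489]
Step 17: x=[5.9243] v=[-0.5739]
Step 18: x=[5.8944] v=[-0.5974]
Step 19: x=[5.8634] v=[-0.6192]
Step 20: x=[5.8314] v=[-0.6393]
Step 21: x=[5.7985] v=[-0.6576]
Step 22: x=[5.7648] v=[-0.6741]
Step 23: x=[5.7304] v=[-0.6887]
Step 24: x=[5.6953] v=[-0.7014]
Step 25: x=[5.6597] v=[-0.7122]
Step 26: x=[5.6237] v=[-0.7210]
Step 27: x=[5.5873] v=[-0.7278]
Step 28: x=[5.5507] v=[-0.7326]
Step 29: x=[5.5139] v=[-0.7354]
Step 30: x=[5.4771] v=[-0.7362]
Step 31: x=[5.4404] v=[-0.7349]
Step 32: x=[5.4038] v=[-0.7316]
Step 33: x=[5.3675] v=[-0.7263]
Step 34: x=[5.3316] v=[-0.7190]
Step 35: x=[5.2961] v=[-0.7097]
Step 36: x=[5.2612] v=[-0.6984]
Step 37: x=[5.2269] v=[-0.6852]
Step 38: x=[5.1934] v=[-0.6701]
Step 39: x=[5.1607] v=[-0.6532]
Step 40: x=[5.1290] v=[-0.6345]
Step 41: x=[5.0983] v=[-0.6140]
Step 42: x=[5.0687] v=[-0.5918]
Step 43: x=[5.0403] v=[-0.5680]
Step 44: x=[5.0132] v=[-0.5426]
Step 45: x=[4.9874] v=[-0.5157]
Step 46: x=[4.9630] v=[-0.4874]
Step 47: x=[4.9401] v=[-0.4577]
Step 48: x=[4.9188] v=[-0.4268]
Step 49: x=[4.8991] v=[-0.3947]
Step 50: x=[4.8810] v=[-0.3615]
Step 51: x=[4.8646] v=[-0.3273]
Step 52: x=[4.8500] v=[-0.2922]
Step 53: x=[4.8372] v=[-0.2563]
Step 54: x=[4.8262] v=[-0.2197]
Step 55: x=[4.8171] v=[-0.1825]
Step 56: x=[4.8099] v=[-0.1448]
Step 57: x=[4.8046] v=[-0.1067]
Step 58: x=[4.8012] v=[-0.0683]
Step 59: x=[4.7997] v=[-0.0297]
Step 60: x=[4.8002] v=[0.0090]
First v>=0 after going negative at step 60, time=3.0000

Answer: 3.0000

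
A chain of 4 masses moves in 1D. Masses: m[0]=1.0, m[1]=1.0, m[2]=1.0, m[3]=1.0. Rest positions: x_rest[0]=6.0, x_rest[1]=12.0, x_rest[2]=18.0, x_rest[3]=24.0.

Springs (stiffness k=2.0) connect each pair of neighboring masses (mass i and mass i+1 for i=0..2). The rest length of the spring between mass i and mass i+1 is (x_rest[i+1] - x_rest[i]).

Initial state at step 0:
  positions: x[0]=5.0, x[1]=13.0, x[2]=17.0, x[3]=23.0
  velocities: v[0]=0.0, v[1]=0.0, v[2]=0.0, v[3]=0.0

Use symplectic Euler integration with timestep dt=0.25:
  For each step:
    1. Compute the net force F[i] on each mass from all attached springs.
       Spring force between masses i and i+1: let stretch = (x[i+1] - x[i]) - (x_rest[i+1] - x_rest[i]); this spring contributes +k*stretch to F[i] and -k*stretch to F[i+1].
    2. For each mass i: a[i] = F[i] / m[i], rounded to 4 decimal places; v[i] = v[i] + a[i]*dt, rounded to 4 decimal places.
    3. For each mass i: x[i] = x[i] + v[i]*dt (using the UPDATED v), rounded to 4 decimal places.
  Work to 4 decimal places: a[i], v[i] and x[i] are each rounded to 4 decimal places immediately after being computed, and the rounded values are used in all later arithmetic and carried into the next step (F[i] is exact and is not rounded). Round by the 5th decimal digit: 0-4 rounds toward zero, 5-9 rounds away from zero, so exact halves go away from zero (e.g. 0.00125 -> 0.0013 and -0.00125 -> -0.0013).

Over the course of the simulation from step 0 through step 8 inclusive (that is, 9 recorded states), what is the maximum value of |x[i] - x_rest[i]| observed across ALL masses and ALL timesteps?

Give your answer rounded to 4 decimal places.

Step 0: x=[5.0000 13.0000 17.0000 23.0000] v=[0.0000 0.0000 0.0000 0.0000]
Step 1: x=[5.2500 12.5000 17.2500 23.0000] v=[1.0000 -2.0000 1.0000 0.0000]
Step 2: x=[5.6563 11.6875 17.6250 23.0313] v=[1.6250 -3.2500 1.5000 0.1250]
Step 3: x=[6.0665 10.8633 17.9336 23.1368] v=[1.6406 -3.2969 1.2344 0.4219]
Step 4: x=[6.3263 10.3233 18.0088 23.3419] v=[1.0390 -2.1602 0.3009 0.8203]
Step 5: x=[6.3357 10.2443 17.7900 23.6304] v=[0.0375 -0.3160 -0.8753 1.1538]
Step 6: x=[6.0837 10.6200 17.3580 23.9388] v=[-1.0082 1.5026 -1.7280 1.2336]
Step 7: x=[5.6487 11.2709 16.9064 24.1746] v=[-1.7401 2.6035 -1.8066 0.9432]
Step 8: x=[5.1665 11.9235 16.6588 24.2519] v=[-1.9290 2.6102 -0.9903 0.3091]
Max displacement = 1.7557

Answer: 1.7557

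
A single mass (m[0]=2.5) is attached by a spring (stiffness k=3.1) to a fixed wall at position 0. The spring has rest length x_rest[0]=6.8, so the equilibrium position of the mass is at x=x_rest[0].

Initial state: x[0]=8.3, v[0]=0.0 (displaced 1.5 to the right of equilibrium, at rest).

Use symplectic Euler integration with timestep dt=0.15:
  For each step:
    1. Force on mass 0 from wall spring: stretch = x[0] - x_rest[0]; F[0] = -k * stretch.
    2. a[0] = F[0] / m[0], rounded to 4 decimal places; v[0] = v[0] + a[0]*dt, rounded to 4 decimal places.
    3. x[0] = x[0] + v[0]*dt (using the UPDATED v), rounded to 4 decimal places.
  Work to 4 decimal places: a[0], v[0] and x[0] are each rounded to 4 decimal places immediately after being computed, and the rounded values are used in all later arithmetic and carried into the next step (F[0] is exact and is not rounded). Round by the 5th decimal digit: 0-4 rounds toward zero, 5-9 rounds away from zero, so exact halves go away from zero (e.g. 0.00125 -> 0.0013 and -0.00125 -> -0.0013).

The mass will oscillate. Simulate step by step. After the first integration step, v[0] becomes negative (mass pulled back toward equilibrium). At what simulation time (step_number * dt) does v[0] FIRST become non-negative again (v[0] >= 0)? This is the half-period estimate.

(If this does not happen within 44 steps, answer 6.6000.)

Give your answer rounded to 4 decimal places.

Answer: 2.8500

Derivation:
Step 0: x=[8.3000] v=[0.0000]
Step 1: x=[8.2582] v=[-0.2790]
Step 2: x=[8.1757] v=[-0.5502]
Step 3: x=[8.0548] v=[-0.8061]
Step 4: x=[7.8989] v=[-1.0395]
Step 5: x=[7.7123] v=[-1.2439]
Step 6: x=[7.5003] v=[-1.4136]
Step 7: x=[7.2687] v=[-1.5439]
Step 8: x=[7.0240] v=[-1.6311]
Step 9: x=[6.7731] v=[-1.6728]
Step 10: x=[6.5229] v=[-1.6678]
Step 11: x=[6.2805] v=[-1.6163]
Step 12: x=[6.0525] v=[-1.5197]
Step 13: x=[5.8454] v=[-1.3807]
Step 14: x=[5.6649] v=[-1.2031]
Step 15: x=[5.5161] v=[-0.9920]
Step 16: x=[5.4031] v=[-0.7532]
Step 17: x=[5.3291] v=[-0.4934]
Step 18: x=[5.2961] v=[-0.2198]
Step 19: x=[5.3051] v=[0.0599]
First v>=0 after going negative at step 19, time=2.8500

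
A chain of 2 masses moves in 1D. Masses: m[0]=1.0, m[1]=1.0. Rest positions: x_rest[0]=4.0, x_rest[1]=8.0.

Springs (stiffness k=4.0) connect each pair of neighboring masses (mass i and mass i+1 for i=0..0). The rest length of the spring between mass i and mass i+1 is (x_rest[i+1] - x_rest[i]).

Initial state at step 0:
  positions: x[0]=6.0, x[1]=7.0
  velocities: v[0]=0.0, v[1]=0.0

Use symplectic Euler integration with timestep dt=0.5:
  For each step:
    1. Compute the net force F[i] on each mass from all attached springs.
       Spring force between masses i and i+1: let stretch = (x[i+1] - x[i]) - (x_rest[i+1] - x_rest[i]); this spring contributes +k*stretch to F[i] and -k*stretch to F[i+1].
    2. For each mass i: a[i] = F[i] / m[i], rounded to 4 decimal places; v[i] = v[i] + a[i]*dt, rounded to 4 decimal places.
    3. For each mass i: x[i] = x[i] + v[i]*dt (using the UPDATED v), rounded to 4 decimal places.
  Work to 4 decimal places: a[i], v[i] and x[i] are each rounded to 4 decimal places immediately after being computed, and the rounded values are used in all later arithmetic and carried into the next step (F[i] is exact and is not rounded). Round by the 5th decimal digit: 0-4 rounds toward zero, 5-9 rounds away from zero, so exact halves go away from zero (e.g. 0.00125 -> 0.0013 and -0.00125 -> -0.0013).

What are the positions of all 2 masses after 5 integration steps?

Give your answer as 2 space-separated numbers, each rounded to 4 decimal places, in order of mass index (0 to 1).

Answer: 3.0000 10.0000

Derivation:
Step 0: x=[6.0000 7.0000] v=[0.0000 0.0000]
Step 1: x=[3.0000 10.0000] v=[-6.0000 6.0000]
Step 2: x=[3.0000 10.0000] v=[0.0000 0.0000]
Step 3: x=[6.0000 7.0000] v=[6.0000 -6.0000]
Step 4: x=[6.0000 7.0000] v=[0.0000 0.0000]
Step 5: x=[3.0000 10.0000] v=[-6.0000 6.0000]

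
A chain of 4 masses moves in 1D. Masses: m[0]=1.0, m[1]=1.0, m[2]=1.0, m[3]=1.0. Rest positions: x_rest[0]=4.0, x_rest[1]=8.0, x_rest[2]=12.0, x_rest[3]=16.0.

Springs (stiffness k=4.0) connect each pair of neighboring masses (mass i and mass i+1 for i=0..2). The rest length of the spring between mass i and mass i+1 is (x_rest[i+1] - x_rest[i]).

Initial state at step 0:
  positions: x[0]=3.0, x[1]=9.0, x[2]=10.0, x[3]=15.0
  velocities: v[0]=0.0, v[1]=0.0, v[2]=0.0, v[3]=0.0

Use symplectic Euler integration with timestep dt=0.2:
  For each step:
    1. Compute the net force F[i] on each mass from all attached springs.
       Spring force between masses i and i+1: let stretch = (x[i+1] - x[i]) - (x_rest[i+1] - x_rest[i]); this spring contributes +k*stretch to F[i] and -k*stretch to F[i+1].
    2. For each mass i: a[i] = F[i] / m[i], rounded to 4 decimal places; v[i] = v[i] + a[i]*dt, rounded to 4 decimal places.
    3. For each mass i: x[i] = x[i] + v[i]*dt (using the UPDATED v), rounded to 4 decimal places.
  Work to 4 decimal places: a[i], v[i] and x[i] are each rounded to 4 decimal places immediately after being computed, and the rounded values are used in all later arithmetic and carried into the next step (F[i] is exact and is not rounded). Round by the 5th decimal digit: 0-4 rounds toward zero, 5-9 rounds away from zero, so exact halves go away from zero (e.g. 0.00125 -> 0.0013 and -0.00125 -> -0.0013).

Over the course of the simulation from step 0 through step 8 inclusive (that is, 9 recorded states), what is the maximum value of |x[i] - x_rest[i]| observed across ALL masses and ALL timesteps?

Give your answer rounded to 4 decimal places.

Step 0: x=[3.0000 9.0000 10.0000 15.0000] v=[0.0000 0.0000 0.0000 0.0000]
Step 1: x=[3.3200 8.2000 10.6400 14.8400] v=[1.6000 -4.0000 3.2000 -0.8000]
Step 2: x=[3.7808 7.0096 11.5616 14.6480] v=[2.3040 -5.9520 4.6080 -0.9600]
Step 3: x=[4.1182 6.0309 12.2487 14.6022] v=[1.6870 -4.8934 3.4355 -0.2291]
Step 4: x=[4.1216 5.7410 12.3175 14.8198] v=[0.0172 -1.4493 0.3441 1.0881]
Step 5: x=[3.7441 6.2443 11.7344 15.2771] v=[-1.8873 2.5164 -2.9153 2.2863]
Step 6: x=[3.1267 7.2260 10.8398 15.8075] v=[-3.0871 4.9083 -4.4732 2.6521]
Step 7: x=[2.5252 8.1300 10.1618 16.1831] v=[-3.0077 4.5199 -3.3901 1.8779]
Step 8: x=[2.1804 8.4623 10.1221 16.2353] v=[-1.7239 1.6615 -0.1985 0.2609]
Max displacement = 2.2590

Answer: 2.2590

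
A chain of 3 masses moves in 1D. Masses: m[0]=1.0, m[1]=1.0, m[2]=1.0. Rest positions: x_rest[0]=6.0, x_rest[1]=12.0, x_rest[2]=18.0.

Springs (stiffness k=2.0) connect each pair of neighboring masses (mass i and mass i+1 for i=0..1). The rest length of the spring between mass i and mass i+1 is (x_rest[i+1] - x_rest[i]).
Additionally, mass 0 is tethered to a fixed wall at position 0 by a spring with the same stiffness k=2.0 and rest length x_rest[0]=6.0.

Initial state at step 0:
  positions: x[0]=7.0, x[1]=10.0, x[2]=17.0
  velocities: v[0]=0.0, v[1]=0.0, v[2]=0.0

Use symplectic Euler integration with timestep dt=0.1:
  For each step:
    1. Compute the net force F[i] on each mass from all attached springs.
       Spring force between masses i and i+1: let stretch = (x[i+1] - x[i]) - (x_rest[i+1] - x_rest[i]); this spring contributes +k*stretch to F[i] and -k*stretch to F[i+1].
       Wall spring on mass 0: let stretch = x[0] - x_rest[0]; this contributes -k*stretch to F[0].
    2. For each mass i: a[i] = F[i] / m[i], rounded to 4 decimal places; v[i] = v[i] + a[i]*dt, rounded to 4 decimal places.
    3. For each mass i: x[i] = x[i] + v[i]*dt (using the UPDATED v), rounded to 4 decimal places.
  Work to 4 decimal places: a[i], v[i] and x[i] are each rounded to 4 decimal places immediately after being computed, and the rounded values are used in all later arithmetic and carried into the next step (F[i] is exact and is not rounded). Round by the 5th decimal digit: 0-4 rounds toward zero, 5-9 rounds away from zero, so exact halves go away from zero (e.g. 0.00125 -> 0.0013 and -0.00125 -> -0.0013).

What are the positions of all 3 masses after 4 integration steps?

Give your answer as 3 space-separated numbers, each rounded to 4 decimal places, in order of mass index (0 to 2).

Answer: 6.2699 10.7243 16.8291

Derivation:
Step 0: x=[7.0000 10.0000 17.0000] v=[0.0000 0.0000 0.0000]
Step 1: x=[6.9200 10.0800 16.9800] v=[-0.8000 0.8000 -0.2000]
Step 2: x=[6.7648 10.2348 16.9420] v=[-1.5520 1.5480 -0.3800]
Step 3: x=[6.5437 10.4543 16.8899] v=[-2.2110 2.1954 -0.5214]
Step 4: x=[6.2699 10.7243 16.8291] v=[-2.7376 2.7004 -0.6085]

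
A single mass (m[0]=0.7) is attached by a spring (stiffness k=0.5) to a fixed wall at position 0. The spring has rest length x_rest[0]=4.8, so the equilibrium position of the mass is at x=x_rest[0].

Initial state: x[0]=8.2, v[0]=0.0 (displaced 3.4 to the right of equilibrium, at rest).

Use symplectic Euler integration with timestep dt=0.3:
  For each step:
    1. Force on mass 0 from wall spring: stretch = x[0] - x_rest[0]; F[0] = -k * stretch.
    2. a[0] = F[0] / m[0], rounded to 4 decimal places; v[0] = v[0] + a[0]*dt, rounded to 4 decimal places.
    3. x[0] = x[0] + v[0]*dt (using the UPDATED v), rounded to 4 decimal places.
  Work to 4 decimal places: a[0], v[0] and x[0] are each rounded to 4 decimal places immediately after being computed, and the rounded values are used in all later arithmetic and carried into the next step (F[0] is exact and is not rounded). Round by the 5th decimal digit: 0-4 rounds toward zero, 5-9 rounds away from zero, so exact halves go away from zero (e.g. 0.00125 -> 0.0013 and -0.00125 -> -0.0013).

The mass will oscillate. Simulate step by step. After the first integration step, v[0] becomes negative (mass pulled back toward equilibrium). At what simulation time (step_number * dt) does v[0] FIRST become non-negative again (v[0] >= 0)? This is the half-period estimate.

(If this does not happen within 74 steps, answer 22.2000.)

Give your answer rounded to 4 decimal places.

Step 0: x=[8.2000] v=[0.0000]
Step 1: x=[7.9814] v=[-0.7286]
Step 2: x=[7.5583] v=[-1.4103]
Step 3: x=[6.9579] v=[-2.0014]
Step 4: x=[6.2188] v=[-2.4638]
Step 5: x=[5.3885] v=[-2.7678]
Step 6: x=[4.5203] v=[-2.8939]
Step 7: x=[3.6701] v=[-2.8340]
Step 8: x=[2.8925] v=[-2.5919]
Step 9: x=[2.2375] v=[-2.1832]
Step 10: x=[1.7473] v=[-1.6341]
Step 11: x=[1.4533] v=[-0.9800]
Step 12: x=[1.3744] v=[-0.2629]
Step 13: x=[1.5158] v=[0.4712]
First v>=0 after going negative at step 13, time=3.9000

Answer: 3.9000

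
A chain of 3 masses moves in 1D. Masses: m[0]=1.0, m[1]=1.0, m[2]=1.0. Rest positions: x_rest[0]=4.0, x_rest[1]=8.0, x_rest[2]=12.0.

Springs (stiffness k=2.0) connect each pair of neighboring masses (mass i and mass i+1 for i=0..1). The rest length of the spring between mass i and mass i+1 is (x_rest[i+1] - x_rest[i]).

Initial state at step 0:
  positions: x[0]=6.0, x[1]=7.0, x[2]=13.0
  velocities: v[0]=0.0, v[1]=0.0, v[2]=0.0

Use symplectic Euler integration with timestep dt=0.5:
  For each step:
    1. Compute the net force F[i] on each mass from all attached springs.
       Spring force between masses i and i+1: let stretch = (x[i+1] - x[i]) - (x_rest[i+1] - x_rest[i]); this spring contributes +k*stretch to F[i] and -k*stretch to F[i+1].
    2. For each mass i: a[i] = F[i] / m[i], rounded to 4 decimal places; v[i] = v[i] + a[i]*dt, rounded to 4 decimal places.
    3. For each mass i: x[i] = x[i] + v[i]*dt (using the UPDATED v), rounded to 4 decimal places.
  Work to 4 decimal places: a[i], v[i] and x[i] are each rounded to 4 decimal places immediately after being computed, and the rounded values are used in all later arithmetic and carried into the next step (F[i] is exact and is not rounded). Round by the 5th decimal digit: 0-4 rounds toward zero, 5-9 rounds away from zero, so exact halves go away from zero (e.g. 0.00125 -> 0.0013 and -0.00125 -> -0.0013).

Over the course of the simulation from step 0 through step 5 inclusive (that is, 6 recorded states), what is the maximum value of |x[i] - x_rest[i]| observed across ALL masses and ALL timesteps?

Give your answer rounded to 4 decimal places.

Step 0: x=[6.0000 7.0000 13.0000] v=[0.0000 0.0000 0.0000]
Step 1: x=[4.5000 9.5000 12.0000] v=[-3.0000 5.0000 -2.0000]
Step 2: x=[3.5000 10.7500 11.7500] v=[-2.0000 2.5000 -0.5000]
Step 3: x=[4.1250 8.8750 13.0000] v=[1.2500 -3.7500 2.5000]
Step 4: x=[5.1250 6.6875 14.1875] v=[2.0000 -4.3750 2.3750]
Step 5: x=[4.9063 7.4688 13.6250] v=[-0.4375 1.5625 -1.1250]
Max displacement = 2.7500

Answer: 2.7500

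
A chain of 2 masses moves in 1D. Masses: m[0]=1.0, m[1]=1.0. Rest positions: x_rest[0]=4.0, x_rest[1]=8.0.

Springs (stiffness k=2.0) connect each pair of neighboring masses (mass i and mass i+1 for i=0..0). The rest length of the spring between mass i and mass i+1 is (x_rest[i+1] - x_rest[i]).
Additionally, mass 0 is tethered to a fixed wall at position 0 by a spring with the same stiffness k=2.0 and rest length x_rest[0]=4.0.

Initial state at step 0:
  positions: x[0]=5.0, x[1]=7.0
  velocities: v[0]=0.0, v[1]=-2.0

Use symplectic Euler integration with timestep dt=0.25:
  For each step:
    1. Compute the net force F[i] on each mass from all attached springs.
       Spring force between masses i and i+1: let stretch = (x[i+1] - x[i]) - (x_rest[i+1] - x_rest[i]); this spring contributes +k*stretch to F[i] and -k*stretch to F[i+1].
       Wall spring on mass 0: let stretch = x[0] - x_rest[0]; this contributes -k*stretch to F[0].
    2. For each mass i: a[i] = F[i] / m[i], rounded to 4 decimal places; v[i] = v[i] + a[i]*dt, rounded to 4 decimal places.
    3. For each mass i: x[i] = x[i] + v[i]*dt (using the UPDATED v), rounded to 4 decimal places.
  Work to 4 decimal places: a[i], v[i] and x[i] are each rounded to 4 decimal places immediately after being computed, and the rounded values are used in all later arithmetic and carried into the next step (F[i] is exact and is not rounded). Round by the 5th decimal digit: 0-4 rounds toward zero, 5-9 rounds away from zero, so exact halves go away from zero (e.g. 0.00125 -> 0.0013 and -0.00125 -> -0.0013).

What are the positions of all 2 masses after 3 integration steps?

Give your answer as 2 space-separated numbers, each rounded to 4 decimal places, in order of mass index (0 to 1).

Step 0: x=[5.0000 7.0000] v=[0.0000 -2.0000]
Step 1: x=[4.6250 6.7500] v=[-1.5000 -1.0000]
Step 2: x=[3.9375 6.7344] v=[-2.7500 -0.0625]
Step 3: x=[3.1074 6.8692] v=[-3.3203 0.5391]

Answer: 3.1074 6.8692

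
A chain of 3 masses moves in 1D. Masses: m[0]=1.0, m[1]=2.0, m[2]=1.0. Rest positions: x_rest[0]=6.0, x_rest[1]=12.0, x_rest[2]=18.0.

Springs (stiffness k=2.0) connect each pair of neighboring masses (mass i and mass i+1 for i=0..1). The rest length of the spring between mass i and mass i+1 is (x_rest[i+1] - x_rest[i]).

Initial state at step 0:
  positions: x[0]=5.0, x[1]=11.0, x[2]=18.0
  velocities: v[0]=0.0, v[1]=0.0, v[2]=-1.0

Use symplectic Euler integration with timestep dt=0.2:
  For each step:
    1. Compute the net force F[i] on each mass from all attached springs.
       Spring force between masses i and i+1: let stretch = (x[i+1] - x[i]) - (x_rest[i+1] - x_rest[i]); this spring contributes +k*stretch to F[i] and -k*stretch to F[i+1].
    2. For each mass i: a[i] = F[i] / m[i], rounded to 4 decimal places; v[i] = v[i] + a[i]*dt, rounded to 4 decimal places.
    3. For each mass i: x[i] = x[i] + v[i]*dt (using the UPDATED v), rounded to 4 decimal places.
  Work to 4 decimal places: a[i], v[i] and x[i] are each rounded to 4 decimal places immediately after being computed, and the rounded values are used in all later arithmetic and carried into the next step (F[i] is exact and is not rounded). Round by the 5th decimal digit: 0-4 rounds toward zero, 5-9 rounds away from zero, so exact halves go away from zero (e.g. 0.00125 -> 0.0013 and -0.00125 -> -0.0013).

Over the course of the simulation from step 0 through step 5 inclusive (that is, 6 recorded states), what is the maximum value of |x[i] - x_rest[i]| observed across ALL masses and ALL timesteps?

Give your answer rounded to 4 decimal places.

Step 0: x=[5.0000 11.0000 18.0000] v=[0.0000 0.0000 -1.0000]
Step 1: x=[5.0000 11.0400 17.7200] v=[0.0000 0.2000 -1.4000]
Step 2: x=[5.0032 11.1056 17.3856] v=[0.0160 0.3280 -1.6720]
Step 3: x=[5.0146 11.1783 17.0288] v=[0.0570 0.3635 -1.7840]
Step 4: x=[5.0391 11.2385 16.6840] v=[0.1225 0.3009 -1.7242]
Step 5: x=[5.0796 11.2685 16.3835] v=[0.2023 0.1501 -1.5024]
Max displacement = 1.6165

Answer: 1.6165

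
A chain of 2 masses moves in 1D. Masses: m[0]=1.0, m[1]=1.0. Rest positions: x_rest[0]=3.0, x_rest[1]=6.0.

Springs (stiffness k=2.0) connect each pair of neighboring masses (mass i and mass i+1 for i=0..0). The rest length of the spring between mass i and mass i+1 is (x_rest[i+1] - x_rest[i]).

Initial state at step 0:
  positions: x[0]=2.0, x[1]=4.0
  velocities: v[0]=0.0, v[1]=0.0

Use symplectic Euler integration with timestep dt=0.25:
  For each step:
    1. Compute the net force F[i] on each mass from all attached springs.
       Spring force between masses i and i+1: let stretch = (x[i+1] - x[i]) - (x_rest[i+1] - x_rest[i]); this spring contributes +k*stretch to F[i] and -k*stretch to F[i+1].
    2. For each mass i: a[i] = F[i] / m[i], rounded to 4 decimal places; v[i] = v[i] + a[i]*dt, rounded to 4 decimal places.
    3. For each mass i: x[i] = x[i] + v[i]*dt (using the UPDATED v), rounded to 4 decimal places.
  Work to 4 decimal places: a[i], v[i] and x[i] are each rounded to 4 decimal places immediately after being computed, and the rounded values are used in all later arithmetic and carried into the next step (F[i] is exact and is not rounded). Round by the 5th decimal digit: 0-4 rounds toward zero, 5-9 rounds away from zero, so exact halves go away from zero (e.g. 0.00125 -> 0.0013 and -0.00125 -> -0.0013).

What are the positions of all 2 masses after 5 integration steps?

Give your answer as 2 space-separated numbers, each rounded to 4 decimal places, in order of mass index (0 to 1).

Step 0: x=[2.0000 4.0000] v=[0.0000 0.0000]
Step 1: x=[1.8750 4.1250] v=[-0.5000 0.5000]
Step 2: x=[1.6563 4.3438] v=[-0.8750 0.8750]
Step 3: x=[1.3985 4.6016] v=[-1.0313 1.0313]
Step 4: x=[1.1661 4.8341] v=[-0.9298 0.9298]
Step 5: x=[1.0172 4.9831] v=[-0.5958 0.5958]

Answer: 1.0172 4.9831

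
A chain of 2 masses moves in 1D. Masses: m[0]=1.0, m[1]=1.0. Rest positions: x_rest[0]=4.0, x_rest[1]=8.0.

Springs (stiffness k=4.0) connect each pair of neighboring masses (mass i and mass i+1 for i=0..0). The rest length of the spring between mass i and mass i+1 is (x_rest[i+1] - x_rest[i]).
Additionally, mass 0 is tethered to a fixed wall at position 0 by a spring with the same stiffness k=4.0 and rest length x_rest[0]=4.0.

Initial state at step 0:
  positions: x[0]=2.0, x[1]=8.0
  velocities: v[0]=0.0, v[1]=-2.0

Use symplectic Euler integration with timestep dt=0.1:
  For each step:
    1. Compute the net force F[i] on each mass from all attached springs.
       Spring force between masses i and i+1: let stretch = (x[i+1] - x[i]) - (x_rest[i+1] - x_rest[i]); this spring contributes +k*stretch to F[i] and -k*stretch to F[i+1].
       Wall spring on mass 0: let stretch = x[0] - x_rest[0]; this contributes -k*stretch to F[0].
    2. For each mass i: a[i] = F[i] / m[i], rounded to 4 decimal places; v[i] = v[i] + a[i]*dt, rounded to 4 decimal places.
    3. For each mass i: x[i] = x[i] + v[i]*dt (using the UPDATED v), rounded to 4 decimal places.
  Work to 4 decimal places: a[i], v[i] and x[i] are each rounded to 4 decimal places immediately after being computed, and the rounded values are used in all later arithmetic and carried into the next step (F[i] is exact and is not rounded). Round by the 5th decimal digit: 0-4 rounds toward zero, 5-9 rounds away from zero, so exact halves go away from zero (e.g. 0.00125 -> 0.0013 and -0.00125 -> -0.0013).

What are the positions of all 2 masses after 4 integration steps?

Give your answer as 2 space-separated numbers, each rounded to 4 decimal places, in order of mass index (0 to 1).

Step 0: x=[2.0000 8.0000] v=[0.0000 -2.0000]
Step 1: x=[2.1600 7.7200] v=[1.6000 -2.8000]
Step 2: x=[2.4560 7.3776] v=[2.9600 -3.4240]
Step 3: x=[2.8506 6.9983] v=[3.9462 -3.7926]
Step 4: x=[3.2971 6.6131] v=[4.4650 -3.8517]

Answer: 3.2971 6.6131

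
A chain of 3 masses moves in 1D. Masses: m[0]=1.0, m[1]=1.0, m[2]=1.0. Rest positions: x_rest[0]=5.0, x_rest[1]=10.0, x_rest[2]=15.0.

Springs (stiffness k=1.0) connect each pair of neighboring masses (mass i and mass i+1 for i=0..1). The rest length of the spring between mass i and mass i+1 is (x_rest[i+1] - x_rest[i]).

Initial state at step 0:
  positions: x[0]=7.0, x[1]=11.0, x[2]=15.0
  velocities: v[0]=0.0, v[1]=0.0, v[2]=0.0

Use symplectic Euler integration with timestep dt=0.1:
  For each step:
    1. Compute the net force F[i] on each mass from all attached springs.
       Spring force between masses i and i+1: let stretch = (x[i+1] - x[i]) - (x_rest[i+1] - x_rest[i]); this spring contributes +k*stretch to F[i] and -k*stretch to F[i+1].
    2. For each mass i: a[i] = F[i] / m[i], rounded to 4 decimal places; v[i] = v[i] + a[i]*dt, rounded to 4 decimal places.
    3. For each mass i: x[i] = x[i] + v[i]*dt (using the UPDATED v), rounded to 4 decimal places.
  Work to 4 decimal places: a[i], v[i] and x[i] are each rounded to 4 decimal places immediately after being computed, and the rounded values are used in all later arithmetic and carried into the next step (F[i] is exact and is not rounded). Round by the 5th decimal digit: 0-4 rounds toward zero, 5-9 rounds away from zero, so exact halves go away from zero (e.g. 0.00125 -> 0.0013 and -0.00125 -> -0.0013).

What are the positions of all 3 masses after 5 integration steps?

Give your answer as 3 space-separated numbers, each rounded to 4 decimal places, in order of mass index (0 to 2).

Answer: 6.8535 11.0000 15.1465

Derivation:
Step 0: x=[7.0000 11.0000 15.0000] v=[0.0000 0.0000 0.0000]
Step 1: x=[6.9900 11.0000 15.0100] v=[-0.1000 0.0000 0.1000]
Step 2: x=[6.9701 11.0000 15.0299] v=[-0.1990 0.0000 0.1990]
Step 3: x=[6.9405 11.0000 15.0595] v=[-0.2960 0.0000 0.2960]
Step 4: x=[6.9015 11.0000 15.0985] v=[-0.3901 0.0000 0.3901]
Step 5: x=[6.8535 11.0000 15.1465] v=[-0.4803 0.0000 0.4803]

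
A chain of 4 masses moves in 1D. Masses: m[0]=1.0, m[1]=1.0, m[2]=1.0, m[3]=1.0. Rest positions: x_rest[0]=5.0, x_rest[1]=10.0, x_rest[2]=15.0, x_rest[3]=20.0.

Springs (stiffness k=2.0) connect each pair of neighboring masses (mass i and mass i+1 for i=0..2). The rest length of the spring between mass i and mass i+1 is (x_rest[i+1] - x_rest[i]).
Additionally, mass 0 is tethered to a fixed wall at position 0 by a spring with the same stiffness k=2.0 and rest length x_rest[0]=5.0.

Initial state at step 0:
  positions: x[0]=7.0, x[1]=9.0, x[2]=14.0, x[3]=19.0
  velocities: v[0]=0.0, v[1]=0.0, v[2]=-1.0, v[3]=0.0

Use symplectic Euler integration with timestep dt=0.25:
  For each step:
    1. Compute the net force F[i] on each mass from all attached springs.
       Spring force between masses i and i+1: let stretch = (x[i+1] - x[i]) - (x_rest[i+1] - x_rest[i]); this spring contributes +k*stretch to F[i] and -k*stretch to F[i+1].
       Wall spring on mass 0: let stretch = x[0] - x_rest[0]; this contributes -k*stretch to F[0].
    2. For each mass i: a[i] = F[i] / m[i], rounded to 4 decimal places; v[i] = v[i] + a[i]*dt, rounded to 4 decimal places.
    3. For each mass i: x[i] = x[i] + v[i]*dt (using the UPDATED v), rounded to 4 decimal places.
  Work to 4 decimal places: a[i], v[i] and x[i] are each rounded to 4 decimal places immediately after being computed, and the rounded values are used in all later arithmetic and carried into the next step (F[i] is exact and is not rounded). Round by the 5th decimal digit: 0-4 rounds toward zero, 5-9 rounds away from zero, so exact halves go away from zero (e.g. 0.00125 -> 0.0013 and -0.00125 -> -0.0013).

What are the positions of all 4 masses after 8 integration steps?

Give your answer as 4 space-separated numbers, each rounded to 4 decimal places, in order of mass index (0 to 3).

Step 0: x=[7.0000 9.0000 14.0000 19.0000] v=[0.0000 0.0000 -1.0000 0.0000]
Step 1: x=[6.3750 9.3750 13.7500 19.0000] v=[-2.5000 1.5000 -1.0000 0.0000]
Step 2: x=[5.3281 9.9219 13.6094 18.9688] v=[-4.1875 2.1875 -0.5625 -0.1250]
Step 3: x=[4.1894 10.3555 13.6778 18.8926] v=[-4.5547 1.7344 0.2735 -0.3047]
Step 4: x=[3.2978 10.4336 13.9828 18.7896] v=[-3.5664 0.3125 1.2198 -0.4121]
Step 5: x=[2.8860 10.0634 14.4450 18.7107] v=[-1.6474 -1.4808 1.8486 -0.3155]
Step 6: x=[3.0106 9.3437 14.8927 18.7236] v=[0.4983 -2.8787 1.7907 0.0517]
Step 7: x=[3.5505 8.5260 15.1256 18.8827] v=[2.1596 -3.2708 0.9317 0.6363]
Step 8: x=[4.2685 7.9113 15.0032 19.1972] v=[2.8721 -2.4588 -0.4896 1.2578]

Answer: 4.2685 7.9113 15.0032 19.1972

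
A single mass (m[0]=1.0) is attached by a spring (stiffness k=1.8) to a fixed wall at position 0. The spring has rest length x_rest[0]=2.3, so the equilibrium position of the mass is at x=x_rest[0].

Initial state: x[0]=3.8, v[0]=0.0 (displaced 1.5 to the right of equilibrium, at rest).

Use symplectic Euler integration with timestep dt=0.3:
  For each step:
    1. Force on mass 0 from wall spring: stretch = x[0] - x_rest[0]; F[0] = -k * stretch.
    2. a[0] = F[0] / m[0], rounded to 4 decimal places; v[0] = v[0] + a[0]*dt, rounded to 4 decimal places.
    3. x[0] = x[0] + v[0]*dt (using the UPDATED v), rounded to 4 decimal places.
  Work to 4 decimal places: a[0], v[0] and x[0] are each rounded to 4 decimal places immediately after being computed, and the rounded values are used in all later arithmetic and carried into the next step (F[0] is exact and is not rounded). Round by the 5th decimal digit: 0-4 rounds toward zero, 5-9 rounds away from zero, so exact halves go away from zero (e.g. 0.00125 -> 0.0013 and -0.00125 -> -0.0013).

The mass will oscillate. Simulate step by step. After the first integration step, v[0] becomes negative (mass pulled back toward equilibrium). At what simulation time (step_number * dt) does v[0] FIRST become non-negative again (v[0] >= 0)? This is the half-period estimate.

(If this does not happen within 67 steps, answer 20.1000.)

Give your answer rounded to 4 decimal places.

Step 0: x=[3.8000] v=[0.0000]
Step 1: x=[3.5570] v=[-0.8100]
Step 2: x=[3.1104] v=[-1.4888]
Step 3: x=[2.5325] v=[-1.9264]
Step 4: x=[1.9169] v=[-2.0520]
Step 5: x=[1.3634] v=[-1.8451]
Step 6: x=[0.9616] v=[-1.3393]
Step 7: x=[0.7766] v=[-0.6166]
Step 8: x=[0.8384] v=[0.2060]
First v>=0 after going negative at step 8, time=2.4000

Answer: 2.4000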